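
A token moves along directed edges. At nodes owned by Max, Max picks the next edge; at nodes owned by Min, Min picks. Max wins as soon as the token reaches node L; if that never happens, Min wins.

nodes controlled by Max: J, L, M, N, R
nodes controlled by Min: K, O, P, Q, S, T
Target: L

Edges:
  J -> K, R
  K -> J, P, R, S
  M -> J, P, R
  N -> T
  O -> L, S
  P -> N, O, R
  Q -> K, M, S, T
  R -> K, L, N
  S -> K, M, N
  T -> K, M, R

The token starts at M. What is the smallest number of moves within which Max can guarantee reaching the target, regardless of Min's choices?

2

A0 = {L}
A1: add {R} — R (Max) has R→L.
A2: add {J, M} — J (Max) has J→R; M (Max) has M→R.
A3 = A2; e.g. K (Min) can still go to P. Fixed point.
M enters the attractor at level 2, so Max can force the target in 2 moves from there.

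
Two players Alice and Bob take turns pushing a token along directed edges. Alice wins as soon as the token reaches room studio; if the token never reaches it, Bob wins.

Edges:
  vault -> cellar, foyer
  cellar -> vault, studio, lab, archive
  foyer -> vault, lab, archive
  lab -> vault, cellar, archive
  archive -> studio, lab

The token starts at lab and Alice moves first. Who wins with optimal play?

Bob

Track states (vertex, player-to-move).
A0 = {(studio,Alice), (studio,Bob)}
A1: add {(cellar,Alice), (archive,Alice)}.
A2 = A1; e.g. (vault,Alice) stays out. (lab,Alice) never enters ⇒ Bob avoids the target.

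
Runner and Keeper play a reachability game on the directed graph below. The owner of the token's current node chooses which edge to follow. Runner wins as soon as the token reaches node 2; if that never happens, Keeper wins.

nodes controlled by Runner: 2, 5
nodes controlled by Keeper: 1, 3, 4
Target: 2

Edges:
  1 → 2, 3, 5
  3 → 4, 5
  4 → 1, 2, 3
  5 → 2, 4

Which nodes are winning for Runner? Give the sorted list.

A0 = {2}
A1: add {5} — 5 (Runner) has 5→2.
A2 = A1; e.g. 1 (Keeper) can still go to 3. Fixed point.
Runner's winning region = {2, 5}.

2, 5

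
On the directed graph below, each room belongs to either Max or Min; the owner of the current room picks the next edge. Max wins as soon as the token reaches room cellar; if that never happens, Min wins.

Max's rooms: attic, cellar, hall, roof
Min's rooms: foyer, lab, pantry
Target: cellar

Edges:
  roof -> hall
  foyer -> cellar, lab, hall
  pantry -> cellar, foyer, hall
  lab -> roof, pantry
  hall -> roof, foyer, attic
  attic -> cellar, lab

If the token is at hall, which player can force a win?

A0 = {cellar}
A1: add {attic} — attic (Max) has attic→cellar.
A2: add {hall} — hall (Max) has hall→attic.
hall ∈ A2, so Max can force the target.

Max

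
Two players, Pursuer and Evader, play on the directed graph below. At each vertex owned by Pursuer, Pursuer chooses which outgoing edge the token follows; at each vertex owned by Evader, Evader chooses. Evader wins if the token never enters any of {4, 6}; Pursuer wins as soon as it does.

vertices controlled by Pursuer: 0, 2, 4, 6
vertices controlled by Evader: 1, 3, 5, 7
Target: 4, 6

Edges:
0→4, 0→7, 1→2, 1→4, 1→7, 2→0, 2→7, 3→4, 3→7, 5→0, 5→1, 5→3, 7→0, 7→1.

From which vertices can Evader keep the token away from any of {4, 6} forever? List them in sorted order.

1, 3, 5, 7

A0 = {4, 6}
A1: add {0} — 0 (Pursuer) has 0→4.
A2: add {2} — 2 (Pursuer) has 2→0.
A3 = A2; e.g. 1 (Evader) can still go to 7. Fixed point.
Pursuer's attractor = {0, 2, 4, 6}; Evader avoids the target exactly from the complement.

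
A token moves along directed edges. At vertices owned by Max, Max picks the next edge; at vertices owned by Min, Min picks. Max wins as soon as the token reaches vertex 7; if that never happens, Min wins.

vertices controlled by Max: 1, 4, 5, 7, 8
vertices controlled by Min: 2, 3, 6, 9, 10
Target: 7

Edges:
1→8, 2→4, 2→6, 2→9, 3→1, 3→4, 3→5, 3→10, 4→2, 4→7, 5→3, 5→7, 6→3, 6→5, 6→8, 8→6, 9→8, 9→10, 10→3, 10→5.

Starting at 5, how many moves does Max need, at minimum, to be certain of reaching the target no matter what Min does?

A0 = {7}
A1: add {4, 5} — 4 (Max) has 4→7; 5 (Max) has 5→7.
A2 = A1; e.g. 1 (Max) has no edge into A1. Fixed point.
5 enters the attractor at level 1, so Max can force the target in 1 move from there.

1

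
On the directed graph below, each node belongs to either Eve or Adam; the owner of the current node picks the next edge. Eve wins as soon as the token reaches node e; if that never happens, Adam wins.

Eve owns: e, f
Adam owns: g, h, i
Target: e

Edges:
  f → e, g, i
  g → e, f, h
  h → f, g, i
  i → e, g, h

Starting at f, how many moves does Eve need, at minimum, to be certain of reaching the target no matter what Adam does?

A0 = {e}
A1: add {f} — f (Eve) has f→e.
A2 = A1; e.g. g (Adam) can still go to h. Fixed point.
f enters the attractor at level 1, so Eve can force the target in 1 move from there.

1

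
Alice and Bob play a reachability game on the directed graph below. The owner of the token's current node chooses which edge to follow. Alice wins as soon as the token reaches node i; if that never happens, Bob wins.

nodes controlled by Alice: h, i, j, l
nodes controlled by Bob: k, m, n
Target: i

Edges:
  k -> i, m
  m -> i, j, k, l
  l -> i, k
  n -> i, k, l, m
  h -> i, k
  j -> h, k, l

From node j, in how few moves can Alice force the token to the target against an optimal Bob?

2

A0 = {i}
A1: add {h, l} — h (Alice) has h→i; l (Alice) has l→i.
A2: add {j} — j (Alice) has j→h.
A3 = A2; e.g. k (Bob) can still go to m. Fixed point.
j enters the attractor at level 2, so Alice can force the target in 2 moves from there.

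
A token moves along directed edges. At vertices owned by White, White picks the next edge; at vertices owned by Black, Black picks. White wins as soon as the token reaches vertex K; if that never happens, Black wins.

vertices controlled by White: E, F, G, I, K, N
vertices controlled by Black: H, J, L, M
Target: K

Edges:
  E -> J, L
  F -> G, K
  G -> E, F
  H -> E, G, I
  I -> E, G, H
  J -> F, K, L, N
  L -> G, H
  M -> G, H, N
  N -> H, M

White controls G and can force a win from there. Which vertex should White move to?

F

A0 = {K}
A1: add {F} — F (White) has F→K.
A2: add {G} — G (White) has G→F.
A3: add {I} — I (White) has I→G.
A4 = A3; e.g. E (White) has no edge into A3. Fixed point.
From G, successor F is in the attractor (rank 1); the other successor E is not.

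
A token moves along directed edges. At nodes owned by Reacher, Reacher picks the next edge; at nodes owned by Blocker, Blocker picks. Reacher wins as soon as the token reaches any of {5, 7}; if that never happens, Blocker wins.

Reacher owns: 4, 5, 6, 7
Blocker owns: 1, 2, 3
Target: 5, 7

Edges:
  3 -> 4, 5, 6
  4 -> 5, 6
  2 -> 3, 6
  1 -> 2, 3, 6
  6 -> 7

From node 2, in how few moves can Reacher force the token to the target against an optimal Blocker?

A0 = {5, 7}
A1: add {4, 6} — 4 (Reacher) has 4→5; 6 (Reacher) has 6→7.
A2: add {3} — 3 (Blocker): all of {4, 5, 6} already in.
A3: add {2} — 2 (Blocker): all of {3, 6} already in.
2 enters the attractor at level 3, so Reacher can force the target in 3 moves from there.

3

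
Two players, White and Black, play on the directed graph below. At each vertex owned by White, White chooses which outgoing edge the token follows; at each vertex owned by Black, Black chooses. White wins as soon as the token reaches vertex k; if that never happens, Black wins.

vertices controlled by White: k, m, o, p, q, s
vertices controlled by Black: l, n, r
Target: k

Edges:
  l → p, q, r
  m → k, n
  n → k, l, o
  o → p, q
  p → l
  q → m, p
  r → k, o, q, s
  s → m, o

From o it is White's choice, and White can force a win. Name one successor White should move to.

q

A0 = {k}
A1: add {m} — m (White) has m→k.
A2: add {q, s} — q (White) has q→m; s (White) has s→m.
A3: add {o} — o (White) has o→q.
A4: add {r} — r (Black): all of {k, o, q, s} already in.
A5 = A4; e.g. l (Black) can still go to p. Fixed point.
From o, successor q is in the attractor (rank 2); the other successor p is not.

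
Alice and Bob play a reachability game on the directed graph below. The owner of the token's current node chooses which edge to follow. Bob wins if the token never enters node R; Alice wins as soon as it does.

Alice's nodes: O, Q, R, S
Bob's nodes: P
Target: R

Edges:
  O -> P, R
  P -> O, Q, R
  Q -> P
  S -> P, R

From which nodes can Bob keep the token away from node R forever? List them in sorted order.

P, Q

A0 = {R}
A1: add {O, S} — O (Alice) has O→R; S (Alice) has S→R.
A2 = A1; e.g. P (Bob) can still go to Q. Fixed point.
Alice's attractor = {O, R, S}; Bob avoids the target exactly from the complement.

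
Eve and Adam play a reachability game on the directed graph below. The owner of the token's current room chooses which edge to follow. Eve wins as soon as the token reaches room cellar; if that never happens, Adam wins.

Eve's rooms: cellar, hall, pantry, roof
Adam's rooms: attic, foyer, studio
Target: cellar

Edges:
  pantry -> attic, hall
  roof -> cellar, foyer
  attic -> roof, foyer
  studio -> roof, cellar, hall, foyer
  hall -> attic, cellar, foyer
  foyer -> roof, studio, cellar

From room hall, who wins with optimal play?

A0 = {cellar}
A1: add {hall, roof} — roof (Eve) has roof→cellar; hall (Eve) has hall→cellar.
hall ∈ A1, so Eve can force the target.

Eve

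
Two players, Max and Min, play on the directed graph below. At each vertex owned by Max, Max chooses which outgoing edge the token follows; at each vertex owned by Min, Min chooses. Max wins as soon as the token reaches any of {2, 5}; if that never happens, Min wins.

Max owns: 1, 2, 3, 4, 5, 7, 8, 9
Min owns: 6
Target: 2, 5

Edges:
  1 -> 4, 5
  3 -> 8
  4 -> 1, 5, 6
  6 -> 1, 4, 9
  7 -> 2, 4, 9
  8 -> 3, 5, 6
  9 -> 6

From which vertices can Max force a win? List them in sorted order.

1, 2, 3, 4, 5, 7, 8

A0 = {2, 5}
A1: add {1, 4, 7, 8} — 1 (Max) has 1→5; 4 (Max) has 4→5; 7 (Max) has 7→2; 8 (Max) has 8→5.
A2: add {3} — 3 (Max) has 3→8.
A3 = A2; e.g. 6 (Min) can still go to 9. Fixed point.
Max's winning region = {1, 2, 3, 4, 5, 7, 8}.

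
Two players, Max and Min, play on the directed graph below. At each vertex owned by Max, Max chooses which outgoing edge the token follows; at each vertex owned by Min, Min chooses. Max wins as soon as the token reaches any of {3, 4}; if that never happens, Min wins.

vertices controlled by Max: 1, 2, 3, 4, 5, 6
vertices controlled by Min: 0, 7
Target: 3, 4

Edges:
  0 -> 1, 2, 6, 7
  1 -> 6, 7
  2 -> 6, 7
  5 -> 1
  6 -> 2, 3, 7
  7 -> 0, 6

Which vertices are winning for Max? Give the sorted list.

1, 2, 3, 4, 5, 6

A0 = {3, 4}
A1: add {6} — 6 (Max) has 6→3.
A2: add {1, 2} — 1 (Max) has 1→6; 2 (Max) has 2→6.
A3: add {5} — 5 (Max) has 5→1.
A4 = A3; e.g. 0 (Min) can still go to 7. Fixed point.
Max's winning region = {1, 2, 3, 4, 5, 6}.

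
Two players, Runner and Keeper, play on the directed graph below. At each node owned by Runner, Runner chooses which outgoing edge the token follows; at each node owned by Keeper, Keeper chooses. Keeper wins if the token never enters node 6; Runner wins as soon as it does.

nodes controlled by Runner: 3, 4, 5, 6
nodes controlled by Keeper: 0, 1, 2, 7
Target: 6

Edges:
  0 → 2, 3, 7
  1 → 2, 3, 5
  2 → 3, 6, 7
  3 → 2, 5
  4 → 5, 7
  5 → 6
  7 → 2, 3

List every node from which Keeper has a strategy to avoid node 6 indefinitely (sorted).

0, 1, 2, 7

A0 = {6}
A1: add {5} — 5 (Runner) has 5→6.
A2: add {3, 4} — 3 (Runner) has 3→5; 4 (Runner) has 4→5.
A3 = A2; e.g. 0 (Keeper) can still go to 2. Fixed point.
Runner's attractor = {3, 4, 5, 6}; Keeper avoids the target exactly from the complement.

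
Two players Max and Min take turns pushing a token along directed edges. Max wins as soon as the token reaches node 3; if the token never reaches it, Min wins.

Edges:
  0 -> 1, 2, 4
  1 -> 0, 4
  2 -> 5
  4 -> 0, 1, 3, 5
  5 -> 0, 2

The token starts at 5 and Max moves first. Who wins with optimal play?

Track states (vertex, player-to-move).
A0 = {(3,Max), (3,Min)}
A1: add {(4,Max)}.
A2 = A1; e.g. (0,Max) stays out. (5,Max) never enters ⇒ Min avoids the target.

Min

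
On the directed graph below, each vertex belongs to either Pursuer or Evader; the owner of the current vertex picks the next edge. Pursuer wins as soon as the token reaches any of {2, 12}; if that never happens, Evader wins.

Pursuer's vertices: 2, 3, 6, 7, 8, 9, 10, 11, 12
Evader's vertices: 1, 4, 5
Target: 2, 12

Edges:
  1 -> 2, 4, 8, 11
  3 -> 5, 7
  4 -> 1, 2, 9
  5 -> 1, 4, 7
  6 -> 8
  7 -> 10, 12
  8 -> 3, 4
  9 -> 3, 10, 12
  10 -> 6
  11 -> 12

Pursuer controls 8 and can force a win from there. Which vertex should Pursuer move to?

A0 = {2, 12}
A1: add {7, 9, 11} — 7 (Pursuer) has 7→12; 9 (Pursuer) has 9→12; 11 (Pursuer) has 11→12.
A2: add {3} — 3 (Pursuer) has 3→7.
A3: add {8} — 8 (Pursuer) has 8→3.
A4: add {6} — 6 (Pursuer) has 6→8.
A5: add {10} — 10 (Pursuer) has 10→6.
A6 = A5; e.g. 1 (Evader) can still go to 4. Fixed point.
From 8, successor 3 is in the attractor (rank 2); the other successor 4 is not.

3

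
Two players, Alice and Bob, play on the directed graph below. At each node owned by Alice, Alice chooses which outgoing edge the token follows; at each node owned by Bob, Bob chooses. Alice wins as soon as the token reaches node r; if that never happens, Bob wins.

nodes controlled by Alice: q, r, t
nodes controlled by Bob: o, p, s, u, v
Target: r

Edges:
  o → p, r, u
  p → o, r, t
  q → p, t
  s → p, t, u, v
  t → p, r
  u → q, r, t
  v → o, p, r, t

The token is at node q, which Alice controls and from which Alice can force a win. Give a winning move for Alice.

A0 = {r}
A1: add {t} — t (Alice) has t→r.
A2: add {q} — q (Alice) has q→t.
A3: add {u} — u (Bob): all of {q, r, t} already in.
A4 = A3; e.g. o (Bob) can still go to p. Fixed point.
From q, successor t is in the attractor (rank 1); the other successor p is not.

t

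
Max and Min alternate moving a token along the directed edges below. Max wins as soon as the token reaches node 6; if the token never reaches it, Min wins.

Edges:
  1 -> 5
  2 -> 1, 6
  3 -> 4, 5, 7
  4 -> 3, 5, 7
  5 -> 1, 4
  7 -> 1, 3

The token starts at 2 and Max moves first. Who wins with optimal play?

Track states (vertex, player-to-move).
A0 = {(6,Max), (6,Min)}
A1: add {(2,Max)}.
(2,Max) ∈ A1 ⇒ Max forces the target.

Max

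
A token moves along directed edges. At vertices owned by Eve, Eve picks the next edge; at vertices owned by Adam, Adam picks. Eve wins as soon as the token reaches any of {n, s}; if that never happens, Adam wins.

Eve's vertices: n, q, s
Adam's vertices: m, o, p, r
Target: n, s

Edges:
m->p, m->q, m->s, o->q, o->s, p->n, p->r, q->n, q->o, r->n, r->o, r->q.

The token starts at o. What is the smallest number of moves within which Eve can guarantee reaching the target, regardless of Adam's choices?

A0 = {n, s}
A1: add {q} — q (Eve) has q→n.
A2: add {o} — o (Adam): all of {q, s} already in.
o enters the attractor at level 2, so Eve can force the target in 2 moves from there.

2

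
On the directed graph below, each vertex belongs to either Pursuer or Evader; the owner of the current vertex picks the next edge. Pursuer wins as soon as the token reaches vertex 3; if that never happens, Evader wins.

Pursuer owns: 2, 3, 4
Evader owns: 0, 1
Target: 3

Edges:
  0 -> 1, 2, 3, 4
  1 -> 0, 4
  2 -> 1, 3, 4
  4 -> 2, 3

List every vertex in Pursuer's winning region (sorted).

2, 3, 4

A0 = {3}
A1: add {2, 4} — 2 (Pursuer) has 2→3; 4 (Pursuer) has 4→3.
A2 = A1; e.g. 0 (Evader) can still go to 1. Fixed point.
Pursuer's winning region = {2, 3, 4}.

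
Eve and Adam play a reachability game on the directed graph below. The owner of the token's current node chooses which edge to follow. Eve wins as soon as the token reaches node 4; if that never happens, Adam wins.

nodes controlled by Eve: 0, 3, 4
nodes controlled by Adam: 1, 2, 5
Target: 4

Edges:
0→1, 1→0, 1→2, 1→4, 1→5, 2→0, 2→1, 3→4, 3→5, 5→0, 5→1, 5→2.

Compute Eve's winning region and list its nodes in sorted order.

3, 4

A0 = {4}
A1: add {3} — 3 (Eve) has 3→4.
A2 = A1; e.g. 0 (Eve) has no edge into A1. Fixed point.
Eve's winning region = {3, 4}.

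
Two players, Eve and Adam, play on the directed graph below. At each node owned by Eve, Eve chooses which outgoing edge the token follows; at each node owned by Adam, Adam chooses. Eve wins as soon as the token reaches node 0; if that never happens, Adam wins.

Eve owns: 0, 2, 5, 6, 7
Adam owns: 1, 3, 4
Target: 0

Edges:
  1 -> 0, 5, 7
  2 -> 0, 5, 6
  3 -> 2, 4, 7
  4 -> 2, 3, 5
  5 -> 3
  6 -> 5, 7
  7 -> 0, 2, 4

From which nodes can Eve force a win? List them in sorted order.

0, 2, 6, 7

A0 = {0}
A1: add {2, 7} — 2 (Eve) has 2→0; 7 (Eve) has 7→0.
A2: add {6} — 6 (Eve) has 6→7.
A3 = A2; e.g. 1 (Adam) can still go to 5. Fixed point.
Eve's winning region = {0, 2, 6, 7}.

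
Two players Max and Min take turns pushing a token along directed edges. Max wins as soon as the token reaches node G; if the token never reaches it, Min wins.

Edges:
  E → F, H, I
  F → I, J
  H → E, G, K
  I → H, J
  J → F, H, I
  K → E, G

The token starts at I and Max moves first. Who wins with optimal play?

Min

Track states (vertex, player-to-move).
A0 = {(G,Max), (G,Min)}
A1: add {(H,Max), (K,Max)}.
A2 = A1; e.g. (E,Max) stays out. (I,Max) never enters ⇒ Min avoids the target.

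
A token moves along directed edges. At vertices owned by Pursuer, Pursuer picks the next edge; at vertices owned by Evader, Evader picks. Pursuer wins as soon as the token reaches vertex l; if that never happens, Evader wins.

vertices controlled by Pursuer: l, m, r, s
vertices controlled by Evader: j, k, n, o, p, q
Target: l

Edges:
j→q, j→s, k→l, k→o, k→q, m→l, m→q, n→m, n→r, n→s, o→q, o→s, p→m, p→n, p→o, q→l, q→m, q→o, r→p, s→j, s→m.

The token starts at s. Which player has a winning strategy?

A0 = {l}
A1: add {m} — m (Pursuer) has m→l.
A2: add {s} — s (Pursuer) has s→m.
A3 = A2; e.g. j (Evader) can still go to q. Fixed point.
s ∈ A2, so Pursuer can force the target.

Pursuer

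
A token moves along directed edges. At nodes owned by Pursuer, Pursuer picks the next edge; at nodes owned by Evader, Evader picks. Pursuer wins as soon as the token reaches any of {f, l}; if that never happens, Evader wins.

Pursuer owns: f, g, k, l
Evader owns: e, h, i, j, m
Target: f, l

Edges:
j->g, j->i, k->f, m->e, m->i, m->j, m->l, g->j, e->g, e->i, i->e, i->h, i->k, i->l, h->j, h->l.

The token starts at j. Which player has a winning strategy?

Evader

A0 = {f, l}
A1: add {k} — k (Pursuer) has k→f.
A2 = A1; e.g. e (Evader) can still go to g. Fixed point.
j never enters the attractor, so Evader can avoid the target forever.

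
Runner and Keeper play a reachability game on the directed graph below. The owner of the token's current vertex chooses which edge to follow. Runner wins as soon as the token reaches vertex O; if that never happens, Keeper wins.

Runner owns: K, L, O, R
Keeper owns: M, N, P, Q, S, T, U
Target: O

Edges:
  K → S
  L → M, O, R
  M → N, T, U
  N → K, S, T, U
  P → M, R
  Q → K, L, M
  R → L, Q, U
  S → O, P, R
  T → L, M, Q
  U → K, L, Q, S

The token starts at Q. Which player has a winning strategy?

Keeper

A0 = {O}
A1: add {L} — L (Runner) has L→O.
A2: add {R} — R (Runner) has R→L.
A3 = A2; e.g. K (Runner) has no edge into A2. Fixed point.
Q never enters the attractor, so Keeper can avoid the target forever.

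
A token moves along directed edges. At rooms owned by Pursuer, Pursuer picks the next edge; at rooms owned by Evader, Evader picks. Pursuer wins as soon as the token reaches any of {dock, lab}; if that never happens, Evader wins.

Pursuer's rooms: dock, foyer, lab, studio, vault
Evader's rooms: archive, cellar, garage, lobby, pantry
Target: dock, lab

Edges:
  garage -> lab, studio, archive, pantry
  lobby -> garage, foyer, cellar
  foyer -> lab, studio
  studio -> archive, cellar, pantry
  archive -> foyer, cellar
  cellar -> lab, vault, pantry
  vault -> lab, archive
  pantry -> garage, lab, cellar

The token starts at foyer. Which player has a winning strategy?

A0 = {dock, lab}
A1: add {foyer, vault} — foyer (Pursuer) has foyer→lab; vault (Pursuer) has vault→lab.
A2 = A1; e.g. garage (Evader) can still go to studio. Fixed point.
foyer ∈ A1, so Pursuer can force the target.

Pursuer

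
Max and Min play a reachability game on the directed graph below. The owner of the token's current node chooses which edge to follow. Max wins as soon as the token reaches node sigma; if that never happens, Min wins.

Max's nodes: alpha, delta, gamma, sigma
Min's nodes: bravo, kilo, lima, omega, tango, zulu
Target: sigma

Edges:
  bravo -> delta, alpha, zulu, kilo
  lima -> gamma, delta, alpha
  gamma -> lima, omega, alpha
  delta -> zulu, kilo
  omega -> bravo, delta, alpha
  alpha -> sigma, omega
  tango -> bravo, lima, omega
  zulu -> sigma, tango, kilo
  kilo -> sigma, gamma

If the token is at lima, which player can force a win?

Max

A0 = {sigma}
A1: add {alpha} — alpha (Max) has alpha→sigma.
A2: add {gamma} — gamma (Max) has gamma→alpha.
A3: add {kilo} — kilo (Min): all of {sigma, gamma} already in.
A4: add {delta} — delta (Max) has delta→kilo.
A5: add {lima} — lima (Min): all of {gamma, delta, alpha} already in.
A6 = A5; e.g. bravo (Min) can still go to zulu. Fixed point.
lima ∈ A5, so Max can force the target.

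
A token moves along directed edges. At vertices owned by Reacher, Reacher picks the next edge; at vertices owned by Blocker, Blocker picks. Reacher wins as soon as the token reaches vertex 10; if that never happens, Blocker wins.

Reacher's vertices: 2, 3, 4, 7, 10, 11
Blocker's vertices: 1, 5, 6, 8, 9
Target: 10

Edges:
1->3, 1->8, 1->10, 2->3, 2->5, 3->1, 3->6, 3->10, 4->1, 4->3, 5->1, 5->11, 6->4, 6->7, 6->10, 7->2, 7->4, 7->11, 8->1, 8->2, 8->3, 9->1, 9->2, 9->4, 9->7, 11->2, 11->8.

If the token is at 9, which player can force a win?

Blocker

A0 = {10}
A1: add {3} — 3 (Reacher) has 3→10.
A2: add {2, 4} — 2 (Reacher) has 2→3; 4 (Reacher) has 4→3.
A3: add {7, 11} — 7 (Reacher) has 7→2; 11 (Reacher) has 11→2.
A4: add {6} — 6 (Blocker): all of {4, 7, 10} already in.
A5 = A4; e.g. 1 (Blocker) can still go to 8. Fixed point.
9 never enters the attractor, so Blocker can avoid the target forever.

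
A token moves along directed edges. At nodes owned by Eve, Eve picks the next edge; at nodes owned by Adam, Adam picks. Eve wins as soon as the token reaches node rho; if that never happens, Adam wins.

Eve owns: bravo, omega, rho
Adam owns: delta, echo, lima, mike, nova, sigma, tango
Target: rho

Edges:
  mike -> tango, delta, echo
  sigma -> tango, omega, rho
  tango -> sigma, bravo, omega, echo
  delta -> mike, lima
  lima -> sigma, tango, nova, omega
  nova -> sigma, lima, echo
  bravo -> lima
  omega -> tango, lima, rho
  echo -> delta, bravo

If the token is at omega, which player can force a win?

Eve

A0 = {rho}
A1: add {omega} — omega (Eve) has omega→rho.
A2 = A1; e.g. mike (Adam) can still go to tango. Fixed point.
omega ∈ A1, so Eve can force the target.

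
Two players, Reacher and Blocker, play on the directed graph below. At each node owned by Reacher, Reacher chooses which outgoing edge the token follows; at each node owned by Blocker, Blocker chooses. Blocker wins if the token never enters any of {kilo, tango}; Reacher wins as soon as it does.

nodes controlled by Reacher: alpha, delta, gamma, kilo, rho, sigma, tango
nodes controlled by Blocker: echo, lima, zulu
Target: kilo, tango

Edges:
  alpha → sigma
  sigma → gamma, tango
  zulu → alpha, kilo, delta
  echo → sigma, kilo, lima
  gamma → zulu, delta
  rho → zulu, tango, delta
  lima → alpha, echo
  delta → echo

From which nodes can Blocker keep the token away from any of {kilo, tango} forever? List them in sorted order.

delta, echo, gamma, lima, zulu

A0 = {kilo, tango}
A1: add {rho, sigma} — sigma (Reacher) has sigma→tango; rho (Reacher) has rho→tango.
A2: add {alpha} — alpha (Reacher) has alpha→sigma.
A3 = A2; e.g. zulu (Blocker) can still go to delta. Fixed point.
Reacher's attractor = {alpha, kilo, rho, sigma, tango}; Blocker avoids the target exactly from the complement.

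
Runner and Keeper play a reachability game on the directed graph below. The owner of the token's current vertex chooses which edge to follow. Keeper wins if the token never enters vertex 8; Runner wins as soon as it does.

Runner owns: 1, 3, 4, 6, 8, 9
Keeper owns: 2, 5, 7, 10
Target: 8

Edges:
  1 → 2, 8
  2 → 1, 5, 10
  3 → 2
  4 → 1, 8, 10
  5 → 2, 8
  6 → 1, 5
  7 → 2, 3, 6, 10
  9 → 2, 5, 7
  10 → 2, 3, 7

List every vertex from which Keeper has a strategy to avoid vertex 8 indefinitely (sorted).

A0 = {8}
A1: add {1, 4} — 1 (Runner) has 1→8; 4 (Runner) has 4→8.
A2: add {6} — 6 (Runner) has 6→1.
A3 = A2; e.g. 2 (Keeper) can still go to 5. Fixed point.
Runner's attractor = {1, 4, 6, 8}; Keeper avoids the target exactly from the complement.

2, 3, 5, 7, 9, 10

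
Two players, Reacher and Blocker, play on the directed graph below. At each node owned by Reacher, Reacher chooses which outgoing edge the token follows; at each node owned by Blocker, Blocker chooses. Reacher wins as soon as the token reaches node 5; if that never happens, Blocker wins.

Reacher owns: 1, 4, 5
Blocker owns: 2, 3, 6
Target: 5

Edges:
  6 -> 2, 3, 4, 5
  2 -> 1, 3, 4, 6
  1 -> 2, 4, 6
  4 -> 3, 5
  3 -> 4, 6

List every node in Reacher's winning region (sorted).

1, 4, 5

A0 = {5}
A1: add {4} — 4 (Reacher) has 4→5.
A2: add {1} — 1 (Reacher) has 1→4.
A3 = A2; e.g. 2 (Blocker) can still go to 3. Fixed point.
Reacher's winning region = {1, 4, 5}.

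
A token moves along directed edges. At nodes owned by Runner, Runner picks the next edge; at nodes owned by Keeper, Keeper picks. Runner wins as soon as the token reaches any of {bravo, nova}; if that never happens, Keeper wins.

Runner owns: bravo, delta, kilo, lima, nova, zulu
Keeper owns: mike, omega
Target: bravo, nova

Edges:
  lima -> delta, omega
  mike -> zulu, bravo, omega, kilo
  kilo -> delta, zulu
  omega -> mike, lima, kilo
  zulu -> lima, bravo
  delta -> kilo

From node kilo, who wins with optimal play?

Runner

A0 = {bravo, nova}
A1: add {zulu} — zulu (Runner) has zulu→bravo.
A2: add {kilo} — kilo (Runner) has kilo→zulu.
kilo ∈ A2, so Runner can force the target.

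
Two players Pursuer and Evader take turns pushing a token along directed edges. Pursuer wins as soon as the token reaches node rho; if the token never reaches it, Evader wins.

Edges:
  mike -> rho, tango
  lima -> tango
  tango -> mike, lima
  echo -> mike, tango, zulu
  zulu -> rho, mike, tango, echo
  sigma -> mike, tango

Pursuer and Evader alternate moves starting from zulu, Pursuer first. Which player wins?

Pursuer

Track states (vertex, player-to-move).
A0 = {(rho,Pursuer), (rho,Evader)}
A1: add {(mike,Pursuer), (zulu,Pursuer)}.
(zulu,Pursuer) ∈ A1 ⇒ Pursuer forces the target.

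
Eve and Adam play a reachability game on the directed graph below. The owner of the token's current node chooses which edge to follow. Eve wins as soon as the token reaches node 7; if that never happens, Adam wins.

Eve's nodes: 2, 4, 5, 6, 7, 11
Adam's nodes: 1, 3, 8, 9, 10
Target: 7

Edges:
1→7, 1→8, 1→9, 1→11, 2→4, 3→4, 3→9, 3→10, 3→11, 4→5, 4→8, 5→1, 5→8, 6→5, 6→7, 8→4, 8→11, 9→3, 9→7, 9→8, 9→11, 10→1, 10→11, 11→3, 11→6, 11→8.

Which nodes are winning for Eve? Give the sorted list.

6, 7, 11

A0 = {7}
A1: add {6} — 6 (Eve) has 6→7.
A2: add {11} — 11 (Eve) has 11→6.
A3 = A2; e.g. 1 (Adam) can still go to 8. Fixed point.
Eve's winning region = {6, 7, 11}.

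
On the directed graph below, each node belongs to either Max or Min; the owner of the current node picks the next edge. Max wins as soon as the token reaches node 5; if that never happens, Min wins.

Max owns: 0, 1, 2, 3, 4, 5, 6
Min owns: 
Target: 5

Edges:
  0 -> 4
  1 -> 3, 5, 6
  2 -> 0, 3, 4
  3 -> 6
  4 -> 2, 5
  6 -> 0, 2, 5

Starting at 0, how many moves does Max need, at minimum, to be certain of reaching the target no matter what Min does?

2

A0 = {5}
A1: add {1, 4, 6} — 1 (Max) has 1→5; 4 (Max) has 4→5; 6 (Max) has 6→5.
A2: add {0, 2, 3} — 0 (Max) has 0→4; 2 (Max) has 2→4; 3 (Max) has 3→6.
A2 = all vertices. Fixed point.
0 enters the attractor at level 2, so Max can force the target in 2 moves from there.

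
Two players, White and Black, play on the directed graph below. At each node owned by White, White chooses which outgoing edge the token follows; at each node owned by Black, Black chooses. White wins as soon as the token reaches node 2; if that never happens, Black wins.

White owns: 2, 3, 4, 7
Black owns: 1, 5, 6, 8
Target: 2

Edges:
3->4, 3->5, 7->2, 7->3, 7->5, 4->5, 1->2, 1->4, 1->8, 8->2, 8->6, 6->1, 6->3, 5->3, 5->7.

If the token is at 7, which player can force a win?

A0 = {2}
A1: add {7} — 7 (White) has 7→2.
A2 = A1; e.g. 1 (Black) can still go to 4. Fixed point.
7 ∈ A1, so White can force the target.

White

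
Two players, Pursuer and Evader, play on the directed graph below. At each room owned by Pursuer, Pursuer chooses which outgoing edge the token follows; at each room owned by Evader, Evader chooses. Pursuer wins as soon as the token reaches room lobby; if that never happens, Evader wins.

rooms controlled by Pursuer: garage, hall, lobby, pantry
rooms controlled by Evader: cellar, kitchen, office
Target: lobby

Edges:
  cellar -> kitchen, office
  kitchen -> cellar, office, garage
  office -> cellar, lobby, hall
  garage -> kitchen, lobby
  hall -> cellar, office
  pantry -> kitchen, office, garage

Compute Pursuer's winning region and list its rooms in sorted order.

garage, lobby, pantry

A0 = {lobby}
A1: add {garage} — garage (Pursuer) has garage→lobby.
A2: add {pantry} — pantry (Pursuer) has pantry→garage.
A3 = A2; e.g. cellar (Evader) can still go to kitchen. Fixed point.
Pursuer's winning region = {garage, lobby, pantry}.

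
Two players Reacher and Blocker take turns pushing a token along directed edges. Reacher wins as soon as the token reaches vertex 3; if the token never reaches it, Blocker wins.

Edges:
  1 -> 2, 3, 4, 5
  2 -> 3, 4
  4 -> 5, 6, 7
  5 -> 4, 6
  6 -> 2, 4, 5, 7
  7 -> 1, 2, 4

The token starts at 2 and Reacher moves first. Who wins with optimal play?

Track states (vertex, player-to-move).
A0 = {(3,Reacher), (3,Blocker)}
A1: add {(1,Reacher), (2,Reacher)}.
(2,Reacher) ∈ A1 ⇒ Reacher forces the target.

Reacher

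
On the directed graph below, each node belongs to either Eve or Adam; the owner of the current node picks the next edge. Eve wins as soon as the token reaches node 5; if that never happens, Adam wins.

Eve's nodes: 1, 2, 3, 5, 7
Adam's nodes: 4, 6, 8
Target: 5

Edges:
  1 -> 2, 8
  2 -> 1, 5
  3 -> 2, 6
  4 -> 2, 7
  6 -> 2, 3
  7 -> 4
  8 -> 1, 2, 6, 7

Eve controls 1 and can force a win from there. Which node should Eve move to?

A0 = {5}
A1: add {2} — 2 (Eve) has 2→5.
A2: add {1, 3} — 1 (Eve) has 1→2; 3 (Eve) has 3→2.
A3: add {6} — 6 (Adam): all of {2, 3} already in.
A4 = A3; e.g. 4 (Adam) can still go to 7. Fixed point.
From 1, successor 2 is in the attractor (rank 1); the other successor 8 is not.

2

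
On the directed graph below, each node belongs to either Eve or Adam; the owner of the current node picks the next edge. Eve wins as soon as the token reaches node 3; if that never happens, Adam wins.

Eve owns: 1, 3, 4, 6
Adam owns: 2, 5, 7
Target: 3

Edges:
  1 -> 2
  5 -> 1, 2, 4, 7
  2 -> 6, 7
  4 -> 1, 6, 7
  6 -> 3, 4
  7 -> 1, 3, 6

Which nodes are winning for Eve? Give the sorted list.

3, 4, 6

A0 = {3}
A1: add {6} — 6 (Eve) has 6→3.
A2: add {4} — 4 (Eve) has 4→6.
A3 = A2; e.g. 1 (Eve) has no edge into A2. Fixed point.
Eve's winning region = {3, 4, 6}.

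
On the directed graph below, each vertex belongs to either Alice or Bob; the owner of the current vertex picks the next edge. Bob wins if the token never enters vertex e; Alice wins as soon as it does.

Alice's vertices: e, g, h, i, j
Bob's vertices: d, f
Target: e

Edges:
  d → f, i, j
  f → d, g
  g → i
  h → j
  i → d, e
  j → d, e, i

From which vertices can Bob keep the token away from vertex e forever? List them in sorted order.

d, f

A0 = {e}
A1: add {i, j} — i (Alice) has i→e; j (Alice) has j→e.
A2: add {g, h} — g (Alice) has g→i; h (Alice) has h→j.
A3 = A2; e.g. d (Bob) can still go to f. Fixed point.
Alice's attractor = {e, g, h, i, j}; Bob avoids the target exactly from the complement.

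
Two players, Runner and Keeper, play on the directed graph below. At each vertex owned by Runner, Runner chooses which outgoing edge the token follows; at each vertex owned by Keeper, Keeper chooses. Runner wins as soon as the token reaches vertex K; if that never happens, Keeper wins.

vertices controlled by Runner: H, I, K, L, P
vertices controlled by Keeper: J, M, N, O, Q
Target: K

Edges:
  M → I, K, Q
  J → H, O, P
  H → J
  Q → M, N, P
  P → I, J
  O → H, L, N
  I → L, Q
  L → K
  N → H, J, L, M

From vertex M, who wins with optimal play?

A0 = {K}
A1: add {L} — L (Runner) has L→K.
A2: add {I} — I (Runner) has I→L.
A3: add {P} — P (Runner) has P→I.
A4 = A3; e.g. H (Runner) has no edge into A3. Fixed point.
M never enters the attractor, so Keeper can avoid the target forever.

Keeper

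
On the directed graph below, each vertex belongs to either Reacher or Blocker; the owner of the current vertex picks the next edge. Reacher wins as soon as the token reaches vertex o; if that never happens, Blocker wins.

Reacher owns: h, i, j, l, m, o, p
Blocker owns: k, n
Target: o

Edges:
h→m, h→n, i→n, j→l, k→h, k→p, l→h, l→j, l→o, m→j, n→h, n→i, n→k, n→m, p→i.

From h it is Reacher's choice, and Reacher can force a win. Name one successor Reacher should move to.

m

A0 = {o}
A1: add {l} — l (Reacher) has l→o.
A2: add {j} — j (Reacher) has j→l.
A3: add {m} — m (Reacher) has m→j.
A4: add {h} — h (Reacher) has h→m.
A5 = A4; e.g. i (Reacher) has no edge into A4. Fixed point.
From h, successor m is in the attractor (rank 3); the other successor n is not.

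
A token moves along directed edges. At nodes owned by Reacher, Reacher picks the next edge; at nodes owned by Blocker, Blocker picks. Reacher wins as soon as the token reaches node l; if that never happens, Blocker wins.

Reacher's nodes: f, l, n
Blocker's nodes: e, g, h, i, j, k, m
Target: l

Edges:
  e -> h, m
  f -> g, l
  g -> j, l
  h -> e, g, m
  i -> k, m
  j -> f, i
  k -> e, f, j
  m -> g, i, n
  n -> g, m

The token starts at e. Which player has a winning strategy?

Blocker

A0 = {l}
A1: add {f} — f (Reacher) has f→l.
A2 = A1; e.g. e (Blocker) can still go to h. Fixed point.
e never enters the attractor, so Blocker can avoid the target forever.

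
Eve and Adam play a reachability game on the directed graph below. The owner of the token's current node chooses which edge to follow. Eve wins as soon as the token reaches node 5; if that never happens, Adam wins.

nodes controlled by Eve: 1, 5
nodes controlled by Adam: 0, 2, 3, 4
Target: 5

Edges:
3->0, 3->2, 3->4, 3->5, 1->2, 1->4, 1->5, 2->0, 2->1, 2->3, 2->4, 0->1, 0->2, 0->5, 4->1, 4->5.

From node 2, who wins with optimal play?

Adam

A0 = {5}
A1: add {1} — 1 (Eve) has 1→5.
A2: add {4} — 4 (Adam): all of {1, 5} already in.
A3 = A2; e.g. 0 (Adam) can still go to 2. Fixed point.
2 never enters the attractor, so Adam can avoid the target forever.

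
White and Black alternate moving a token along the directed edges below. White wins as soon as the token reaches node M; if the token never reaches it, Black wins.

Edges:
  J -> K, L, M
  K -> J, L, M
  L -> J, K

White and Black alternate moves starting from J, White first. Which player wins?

Track states (vertex, player-to-move).
A0 = {(M,White), (M,Black)}
A1: add {(J,White), (K,White)}.
(J,White) ∈ A1 ⇒ White forces the target.

White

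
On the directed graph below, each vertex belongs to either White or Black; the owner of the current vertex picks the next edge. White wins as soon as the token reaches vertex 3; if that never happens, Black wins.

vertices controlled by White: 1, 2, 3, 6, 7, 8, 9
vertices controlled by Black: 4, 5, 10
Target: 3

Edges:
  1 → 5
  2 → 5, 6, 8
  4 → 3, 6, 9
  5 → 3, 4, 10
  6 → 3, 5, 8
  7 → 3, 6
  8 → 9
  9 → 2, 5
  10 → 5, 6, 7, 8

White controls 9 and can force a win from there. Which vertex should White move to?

2

A0 = {3}
A1: add {6, 7} — 6 (White) has 6→3; 7 (White) has 7→3.
A2: add {2} — 2 (White) has 2→6.
A3: add {9} — 9 (White) has 9→2.
A4: add {4, 8} — 4 (Black): all of {3, 6, 9} already in; 8 (White) has 8→9.
A5 = A4; e.g. 1 (White) has no edge into A4. Fixed point.
From 9, successor 2 is in the attractor (rank 2); the other successor 5 is not.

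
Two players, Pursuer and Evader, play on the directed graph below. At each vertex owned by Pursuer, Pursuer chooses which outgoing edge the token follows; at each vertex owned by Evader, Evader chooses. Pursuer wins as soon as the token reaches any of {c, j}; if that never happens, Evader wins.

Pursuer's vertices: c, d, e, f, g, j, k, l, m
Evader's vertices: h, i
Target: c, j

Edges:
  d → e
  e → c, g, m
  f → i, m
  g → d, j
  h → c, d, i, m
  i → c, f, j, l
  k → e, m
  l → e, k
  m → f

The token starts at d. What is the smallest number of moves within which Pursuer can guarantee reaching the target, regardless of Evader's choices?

A0 = {c, j}
A1: add {e, g} — e (Pursuer) has e→c; g (Pursuer) has g→j.
A2: add {d, k, l} — d (Pursuer) has d→e; k (Pursuer) has k→e; l (Pursuer) has l→e.
A3 = A2; e.g. f (Pursuer) has no edge into A2. Fixed point.
d enters the attractor at level 2, so Pursuer can force the target in 2 moves from there.

2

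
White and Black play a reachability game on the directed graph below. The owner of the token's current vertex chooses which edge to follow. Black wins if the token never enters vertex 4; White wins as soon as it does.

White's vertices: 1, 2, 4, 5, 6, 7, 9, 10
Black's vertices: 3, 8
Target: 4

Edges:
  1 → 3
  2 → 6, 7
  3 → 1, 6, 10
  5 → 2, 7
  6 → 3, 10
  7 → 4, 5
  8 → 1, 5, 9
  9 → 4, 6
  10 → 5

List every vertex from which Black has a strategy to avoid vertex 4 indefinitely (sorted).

1, 3, 8

A0 = {4}
A1: add {7, 9} — 7 (White) has 7→4; 9 (White) has 9→4.
A2: add {2, 5} — 2 (White) has 2→7; 5 (White) has 5→7.
A3: add {10} — 10 (White) has 10→5.
A4: add {6} — 6 (White) has 6→10.
A5 = A4; e.g. 1 (White) has no edge into A4. Fixed point.
White's attractor = {2, 4, 5, 6, 7, 9, 10}; Black avoids the target exactly from the complement.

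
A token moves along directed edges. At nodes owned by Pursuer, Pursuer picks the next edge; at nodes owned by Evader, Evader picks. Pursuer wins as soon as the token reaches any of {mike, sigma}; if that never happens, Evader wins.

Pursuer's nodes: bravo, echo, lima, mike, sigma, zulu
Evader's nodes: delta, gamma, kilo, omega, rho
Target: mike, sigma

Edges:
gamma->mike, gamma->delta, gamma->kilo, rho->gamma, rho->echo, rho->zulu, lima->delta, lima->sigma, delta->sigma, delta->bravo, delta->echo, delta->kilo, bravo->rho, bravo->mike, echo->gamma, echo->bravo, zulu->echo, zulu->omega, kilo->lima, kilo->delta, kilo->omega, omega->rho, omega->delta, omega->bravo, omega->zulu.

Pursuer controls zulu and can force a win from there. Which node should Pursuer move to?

echo

A0 = {mike, sigma}
A1: add {bravo, lima} — lima (Pursuer) has lima→sigma; bravo (Pursuer) has bravo→mike.
A2: add {echo} — echo (Pursuer) has echo→bravo.
A3: add {zulu} — zulu (Pursuer) has zulu→echo.
A4 = A3; e.g. gamma (Evader) can still go to delta. Fixed point.
From zulu, successor echo is in the attractor (rank 2); the other successor omega is not.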